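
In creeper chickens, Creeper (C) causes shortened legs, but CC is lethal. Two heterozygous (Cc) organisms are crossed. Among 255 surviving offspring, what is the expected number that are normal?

Cross: Cc × Cc
Punnett square offspring (before lethality): 1 CC, 2 Cc, 1 cc
The CC genotype is lethal (embryos die); surviving offspring: 2 Cc, 1 cc
normal: 1 out of 3 → fraction 1/3
Expected count = 1/3 × 255 = 85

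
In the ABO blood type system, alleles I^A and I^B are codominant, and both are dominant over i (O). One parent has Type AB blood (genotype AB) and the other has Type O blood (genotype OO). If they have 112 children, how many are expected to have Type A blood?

Cross: AB × OO
Possible offspring genotypes: 2 AO, 2 BO
Blood type counts: 2 Type A, 2 Type B
Probability of Type A: 2/4 = 1/2
Expected count = 1/2 × 112 = 56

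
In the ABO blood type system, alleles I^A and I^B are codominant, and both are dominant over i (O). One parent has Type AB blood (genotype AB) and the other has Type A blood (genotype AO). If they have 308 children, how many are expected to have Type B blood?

Cross: AB × AO
Possible offspring genotypes: 1 AA, 1 AO, 1 AB, 1 BO
Blood type counts: 2 Type A, 1 Type AB, 1 Type B
Probability of Type B: 1/4
Expected count = 1/4 × 308 = 77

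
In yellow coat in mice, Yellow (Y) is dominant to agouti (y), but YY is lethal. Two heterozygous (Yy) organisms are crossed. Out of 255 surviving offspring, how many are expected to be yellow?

Cross: Yy × Yy
Punnett square offspring (before lethality): 1 YY, 2 Yy, 1 yy
The YY genotype is lethal (embryos die); surviving offspring: 2 Yy, 1 yy
yellow: 2 out of 3 → fraction 2/3
Expected count = 2/3 × 255 = 170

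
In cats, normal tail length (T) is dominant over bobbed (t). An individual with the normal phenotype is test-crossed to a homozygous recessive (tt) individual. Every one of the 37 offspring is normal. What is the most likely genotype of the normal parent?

Test cross: ? × tt
All offspring are normal.
If the unknown parent were heterozygous (Tt), about half of 37 offspring would be bobbed; none are. The unknown parent is most likely homozygous dominant (TT).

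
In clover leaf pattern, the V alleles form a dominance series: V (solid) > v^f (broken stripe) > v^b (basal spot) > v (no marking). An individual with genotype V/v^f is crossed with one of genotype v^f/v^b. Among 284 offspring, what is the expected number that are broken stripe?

Cross: V/v^f × v^f/v^b
Allele dominance: V > v^f > v^b > v
Offspring genotypes: 1 V/v^f, 1 V/v^b, 1 v^f/v^f, 1 v^f/v^b
Phenotype counts: 2 solid, 2 broken stripe
broken stripe: 2 out of 4 → fraction 1/2
Expected count = 1/2 × 284 = 142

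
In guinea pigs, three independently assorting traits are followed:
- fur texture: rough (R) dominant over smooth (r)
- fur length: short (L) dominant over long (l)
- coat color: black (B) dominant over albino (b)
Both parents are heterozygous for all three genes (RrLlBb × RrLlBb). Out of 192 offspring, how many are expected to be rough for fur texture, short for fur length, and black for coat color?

Trihybrid cross: RrLlBb × RrLlBb
Each trait segregates independently with a 3:1 phenotypic ratio, so each gene contributes 3/4 (dominant) or 1/4 (recessive).
Target: rough (fur texture), short (fur length), black (coat color)
Probability = product of independent per-trait probabilities
= 3/4 × 3/4 × 3/4 = 27/64
Expected count = 27/64 × 192 = 81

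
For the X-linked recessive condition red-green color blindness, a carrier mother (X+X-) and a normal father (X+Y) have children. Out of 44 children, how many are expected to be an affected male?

Cross: X+X- × X+Y
Offspring: 1 X+X+, 1 X+Y, 1 X+X-, 1 X-Y
Probability of an affected male: 1/4
Expected count = 1/4 × 44 = 11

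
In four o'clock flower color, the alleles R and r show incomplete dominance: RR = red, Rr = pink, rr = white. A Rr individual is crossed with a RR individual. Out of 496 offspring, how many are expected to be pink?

Punnett square for Rr × RR:
Offspring genotypes: 2 RR, 2 Rr
Phenotype counts: 2 red, 2 pink
pink: 2 out of 4 → fraction 1/2
Expected count = 1/2 × 496 = 248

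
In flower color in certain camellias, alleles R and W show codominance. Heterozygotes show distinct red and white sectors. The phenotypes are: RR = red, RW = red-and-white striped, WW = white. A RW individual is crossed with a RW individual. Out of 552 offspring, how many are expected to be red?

Punnett square for RW × RW:
Offspring genotypes: 1 RR, 2 RW, 1 WW
Phenotype counts: 1 red, 2 red-and-white striped, 1 white
red: 1 out of 4 → fraction 1/4
Expected count = 1/4 × 552 = 138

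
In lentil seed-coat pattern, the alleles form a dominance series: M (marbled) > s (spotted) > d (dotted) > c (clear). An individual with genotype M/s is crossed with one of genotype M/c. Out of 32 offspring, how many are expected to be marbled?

Cross: M/s × M/c
Allele dominance: M > s > d > c
Offspring genotypes: 1 M/M, 1 M/c, 1 M/s, 1 s/c
Phenotype counts: 3 marbled, 1 spotted
marbled: 3 out of 4 → fraction 3/4
Expected count = 3/4 × 32 = 24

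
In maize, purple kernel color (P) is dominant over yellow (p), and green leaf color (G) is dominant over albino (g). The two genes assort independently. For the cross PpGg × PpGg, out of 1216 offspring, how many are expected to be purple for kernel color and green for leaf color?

Dihybrid cross PpGg × PpGg — consider each gene separately:
kernel color: Pp × Pp → 1 PP, 2 Pp, 1 pp → 3 P_ : 1 pp (out of 4)
leaf color: Gg × Gg → 1 GG, 2 Gg, 1 gg → 3 G_ : 1 gg (out of 4)
Looking for: purple (P_) and green (G_)
P(purple) = 3/4, P(green) = 3/4
P(both) = 3/4 × 3/4 = 9/16
Expected count = 9/16 × 1216 = 684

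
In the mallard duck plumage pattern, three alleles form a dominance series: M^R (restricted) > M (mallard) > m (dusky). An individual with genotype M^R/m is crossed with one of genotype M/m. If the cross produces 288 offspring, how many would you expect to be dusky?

Cross: M^R/m × M/m
Allele dominance: M^R > M > m
Offspring genotypes: 1 M^R/M, 1 M^R/m, 1 M/m, 1 m/m
Phenotype counts: 2 restricted, 1 mallard, 1 dusky
dusky: 1 out of 4 → fraction 1/4
Expected count = 1/4 × 288 = 72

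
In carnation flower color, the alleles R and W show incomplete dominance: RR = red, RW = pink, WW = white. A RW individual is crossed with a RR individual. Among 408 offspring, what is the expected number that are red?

Punnett square for RW × RR:
Offspring genotypes: 2 RR, 2 RW
Phenotype counts: 2 red, 2 pink
red: 2 out of 4 → fraction 1/2
Expected count = 1/2 × 408 = 204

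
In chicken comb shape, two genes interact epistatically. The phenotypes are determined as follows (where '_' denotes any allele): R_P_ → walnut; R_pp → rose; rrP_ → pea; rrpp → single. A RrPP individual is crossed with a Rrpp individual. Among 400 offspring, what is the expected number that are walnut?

Cross: RrPP × Rrpp — consider each gene separately:
R gene: Rr × Rr → 1 RR, 2 Rr, 1 rr → 3 R_ : 1 rr (out of 4)
P gene: PP × pp → 4 Pp → 4 P_ (out of 4)
Genotype classes (out of 4 × 4 = 16): R_P_ = 3×4 = 12; rrP_ = 1×4 = 4
Apply the phenotype rules: R_P_ (12) → walnut; rrP_ (4) → pea
Phenotype counts (out of 16): 12 walnut, 4 pea
walnut: 12 out of 16 → fraction 3/4
Expected count = 3/4 × 400 = 300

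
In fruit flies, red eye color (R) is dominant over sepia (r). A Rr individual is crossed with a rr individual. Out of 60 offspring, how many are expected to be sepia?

Punnett square for Rr × rr:
Offspring genotypes: 2 Rr, 2 rr
red: 2, sepia: 2
sepia: 2 out of 4 → fraction 1/2
Expected count = 1/2 × 60 = 30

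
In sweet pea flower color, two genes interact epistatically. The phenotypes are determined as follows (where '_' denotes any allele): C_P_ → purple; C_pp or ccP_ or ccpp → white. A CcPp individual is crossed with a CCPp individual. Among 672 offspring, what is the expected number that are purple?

Cross: CcPp × CCPp — consider each gene separately:
C gene: Cc × CC → 2 CC, 2 Cc → 4 C_ (out of 4)
P gene: Pp × Pp → 1 PP, 2 Pp, 1 pp → 3 P_ : 1 pp (out of 4)
Genotype classes (out of 4 × 4 = 16): C_P_ = 4×3 = 12; C_pp = 4×1 = 4
Apply the phenotype rules: C_P_ (12) → purple; C_pp (4) → white
Phenotype counts (out of 16): 12 purple, 4 white
purple: 12 out of 16 → fraction 3/4
Expected count = 3/4 × 672 = 504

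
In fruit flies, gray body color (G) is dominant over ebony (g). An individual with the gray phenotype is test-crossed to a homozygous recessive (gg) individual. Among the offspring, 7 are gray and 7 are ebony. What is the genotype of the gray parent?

Test cross: ? × gg
Offspring: 7 gray, 7 ebony — approximately 1:1.
A 1:1 ratio in a test cross indicates the unknown parent is heterozygous (Gg).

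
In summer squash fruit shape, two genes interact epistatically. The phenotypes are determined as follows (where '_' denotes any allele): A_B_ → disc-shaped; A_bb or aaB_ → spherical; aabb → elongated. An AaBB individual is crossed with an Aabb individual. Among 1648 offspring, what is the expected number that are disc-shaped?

Cross: AaBB × Aabb — consider each gene separately:
A gene: Aa × Aa → 1 AA, 2 Aa, 1 aa → 3 A_ : 1 aa (out of 4)
B gene: BB × bb → 4 Bb → 4 B_ (out of 4)
Genotype classes (out of 4 × 4 = 16): A_B_ = 3×4 = 12; aaB_ = 1×4 = 4
Apply the phenotype rules: A_B_ (12) → disc-shaped; aaB_ (4) → spherical
Phenotype counts (out of 16): 12 disc-shaped, 4 spherical
disc-shaped: 12 out of 16 → fraction 3/4
Expected count = 3/4 × 1648 = 1236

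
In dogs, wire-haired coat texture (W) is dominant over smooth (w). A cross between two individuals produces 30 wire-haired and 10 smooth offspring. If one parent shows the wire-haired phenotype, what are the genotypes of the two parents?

Observed offspring: 30 wire-haired, 10 smooth
The observed ratio simplifies to 3:1. Smooth (ww) offspring appear, so each parent must contribute one w allele. The parent stated to show wire-haired carries W, so it is Ww. The other parent is then either Ww or ww: Ww × ww would give a 1:1 split, whereas Ww × Ww gives 3:1 — matching the data. So both parents are heterozygous (Ww × Ww).
Parent genotypes: Ww × Ww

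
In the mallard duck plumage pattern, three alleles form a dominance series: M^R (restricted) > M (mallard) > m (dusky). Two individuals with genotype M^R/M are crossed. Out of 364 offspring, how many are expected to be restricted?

Cross: M^R/M × M^R/M
Allele dominance: M^R > M > m
Offspring genotypes: 1 M^R/M^R, 2 M^R/M, 1 M/M
Phenotype counts: 3 restricted, 1 mallard
restricted: 3 out of 4 → fraction 3/4
Expected count = 3/4 × 364 = 273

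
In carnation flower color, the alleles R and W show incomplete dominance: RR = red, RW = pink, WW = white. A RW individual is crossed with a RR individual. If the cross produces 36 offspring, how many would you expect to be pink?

Punnett square for RW × RR:
Offspring genotypes: 2 RR, 2 RW
Phenotype counts: 2 red, 2 pink
pink: 2 out of 4 → fraction 1/2
Expected count = 1/2 × 36 = 18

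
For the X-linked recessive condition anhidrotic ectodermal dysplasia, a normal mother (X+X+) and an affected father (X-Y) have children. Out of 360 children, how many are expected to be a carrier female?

Cross: X+X+ × X-Y
Offspring: 2 X+X-, 2 X+Y
Probability of a carrier female: 2/4 = 1/2
Expected count = 1/2 × 360 = 180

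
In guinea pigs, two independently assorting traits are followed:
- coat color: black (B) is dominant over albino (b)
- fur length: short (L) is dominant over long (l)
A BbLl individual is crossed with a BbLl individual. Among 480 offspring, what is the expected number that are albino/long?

Dihybrid cross BbLl × BbLl — consider each gene separately:
coat color: Bb × Bb → 1 BB, 2 Bb, 1 bb → 3 B_ : 1 bb (out of 4)
fur length: Ll × Ll → 1 LL, 2 Ll, 1 ll → 3 L_ : 1 ll (out of 4)
Combine (counts out of 4 × 4 = 16): black/short (B_L_) = 3×3 = 9; black/long (B_ll) = 3×1 = 3; albino/short (bbL_) = 1×3 = 3; albino/long (bbll) = 1×1 = 1
Phenotype counts (out of 16): 9 black/short, 3 black/long, 3 albino/short, 1 albino/long
albino/long: 1 out of 16 → fraction 1/16
Expected count = 1/16 × 480 = 30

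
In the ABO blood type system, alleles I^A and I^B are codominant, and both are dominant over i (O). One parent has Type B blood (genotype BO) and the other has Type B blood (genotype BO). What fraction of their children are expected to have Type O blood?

Cross: BO × BO
Possible offspring genotypes: 1 BB, 2 BO, 1 OO
Blood type counts: 3 Type B, 1 Type O
Probability of Type O: 1/4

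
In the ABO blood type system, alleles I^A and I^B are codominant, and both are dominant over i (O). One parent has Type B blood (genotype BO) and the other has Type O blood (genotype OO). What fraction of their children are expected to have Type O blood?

Cross: BO × OO
Possible offspring genotypes: 2 BO, 2 OO
Blood type counts: 2 Type B, 2 Type O
Probability of Type O: 2/4 = 1/2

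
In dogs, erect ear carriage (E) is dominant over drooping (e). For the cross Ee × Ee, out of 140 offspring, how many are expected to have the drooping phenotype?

Punnett square for Ee × Ee:
Offspring genotypes: 1 EE, 2 Ee, 1 ee
Total offspring: 4
Count with target: 1
Probability: 1/4
Expected count = 1/4 × 140 = 35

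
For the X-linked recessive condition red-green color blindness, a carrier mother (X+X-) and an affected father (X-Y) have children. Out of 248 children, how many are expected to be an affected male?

Cross: X+X- × X-Y
Offspring: 1 X+X-, 1 X+Y, 1 X-X-, 1 X-Y
Probability of an affected male: 1/4
Expected count = 1/4 × 248 = 62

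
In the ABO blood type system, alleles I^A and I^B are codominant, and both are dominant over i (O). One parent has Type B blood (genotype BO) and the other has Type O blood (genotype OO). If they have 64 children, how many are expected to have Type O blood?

Cross: BO × OO
Possible offspring genotypes: 2 BO, 2 OO
Blood type counts: 2 Type B, 2 Type O
Probability of Type O: 2/4 = 1/2
Expected count = 1/2 × 64 = 32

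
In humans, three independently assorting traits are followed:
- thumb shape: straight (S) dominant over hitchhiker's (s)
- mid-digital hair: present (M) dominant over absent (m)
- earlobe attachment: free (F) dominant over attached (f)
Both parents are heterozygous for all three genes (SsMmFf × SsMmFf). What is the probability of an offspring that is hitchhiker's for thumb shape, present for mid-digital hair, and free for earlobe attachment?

Trihybrid cross: SsMmFf × SsMmFf
Each trait segregates independently with a 3:1 phenotypic ratio, so each gene contributes 3/4 (dominant) or 1/4 (recessive).
Target: hitchhiker's (thumb shape), present (mid-digital hair), free (earlobe attachment)
Probability = product of independent per-trait probabilities
= 1/4 × 3/4 × 3/4 = 9/64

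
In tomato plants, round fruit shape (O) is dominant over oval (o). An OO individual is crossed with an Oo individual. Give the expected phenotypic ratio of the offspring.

Punnett square for OO × Oo:
Offspring genotypes: 2 OO, 2 Oo
round: 4, oval: 0
Ratio: all round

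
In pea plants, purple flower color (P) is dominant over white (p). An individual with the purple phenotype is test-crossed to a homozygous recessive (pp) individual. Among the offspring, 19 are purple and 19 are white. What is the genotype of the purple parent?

Test cross: ? × pp
Offspring: 19 purple, 19 white — approximately 1:1.
A 1:1 ratio in a test cross indicates the unknown parent is heterozygous (Pp).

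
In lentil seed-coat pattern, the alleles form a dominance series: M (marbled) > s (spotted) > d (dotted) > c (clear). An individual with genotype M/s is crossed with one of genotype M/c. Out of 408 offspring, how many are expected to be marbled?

Cross: M/s × M/c
Allele dominance: M > s > d > c
Offspring genotypes: 1 M/M, 1 M/c, 1 M/s, 1 s/c
Phenotype counts: 3 marbled, 1 spotted
marbled: 3 out of 4 → fraction 3/4
Expected count = 3/4 × 408 = 306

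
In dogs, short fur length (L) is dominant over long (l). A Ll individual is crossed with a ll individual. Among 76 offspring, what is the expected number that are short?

Punnett square for Ll × ll:
Offspring genotypes: 2 Ll, 2 ll
short: 2, long: 2
short: 2 out of 4 → fraction 1/2
Expected count = 1/2 × 76 = 38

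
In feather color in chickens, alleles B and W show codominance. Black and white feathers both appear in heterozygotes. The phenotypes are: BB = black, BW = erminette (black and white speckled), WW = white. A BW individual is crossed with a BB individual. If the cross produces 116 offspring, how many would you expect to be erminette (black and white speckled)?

Punnett square for BW × BB:
Offspring genotypes: 2 BB, 2 BW
Phenotype counts: 2 black, 2 erminette (black and white speckled)
erminette (black and white speckled): 2 out of 4 → fraction 1/2
Expected count = 1/2 × 116 = 58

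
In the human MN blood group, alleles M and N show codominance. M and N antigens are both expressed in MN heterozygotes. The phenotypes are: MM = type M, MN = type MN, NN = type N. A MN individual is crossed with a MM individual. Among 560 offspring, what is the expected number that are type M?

Punnett square for MN × MM:
Offspring genotypes: 2 MM, 2 MN
Phenotype counts: 2 type M, 2 type MN
type M: 2 out of 4 → fraction 1/2
Expected count = 1/2 × 560 = 280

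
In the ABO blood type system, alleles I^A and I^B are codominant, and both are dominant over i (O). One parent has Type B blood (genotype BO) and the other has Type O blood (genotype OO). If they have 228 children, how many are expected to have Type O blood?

Cross: BO × OO
Possible offspring genotypes: 2 BO, 2 OO
Blood type counts: 2 Type B, 2 Type O
Probability of Type O: 2/4 = 1/2
Expected count = 1/2 × 228 = 114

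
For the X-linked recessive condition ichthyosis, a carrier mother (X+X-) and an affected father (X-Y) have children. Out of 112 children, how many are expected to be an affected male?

Cross: X+X- × X-Y
Offspring: 1 X+X-, 1 X+Y, 1 X-X-, 1 X-Y
Probability of an affected male: 1/4
Expected count = 1/4 × 112 = 28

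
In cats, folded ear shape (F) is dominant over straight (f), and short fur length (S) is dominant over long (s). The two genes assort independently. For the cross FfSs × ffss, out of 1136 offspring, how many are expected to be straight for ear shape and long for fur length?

Dihybrid cross FfSs × ffss — consider each gene separately:
ear shape: Ff × ff → 2 Ff, 2 ff → 2 F_ : 2 ff (out of 4)
fur length: Ss × ss → 2 Ss, 2 ss → 2 S_ : 2 ss (out of 4)
Looking for: straight (ff) and long (ss)
P(straight) = 2/4, P(long) = 2/4
P(both) = 2/4 × 2/4 = 4/16 = 1/4
Expected count = 1/4 × 1136 = 284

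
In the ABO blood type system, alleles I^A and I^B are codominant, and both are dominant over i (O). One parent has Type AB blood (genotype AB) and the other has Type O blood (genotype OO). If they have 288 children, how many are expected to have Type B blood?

Cross: AB × OO
Possible offspring genotypes: 2 AO, 2 BO
Blood type counts: 2 Type A, 2 Type B
Probability of Type B: 2/4 = 1/2
Expected count = 1/2 × 288 = 144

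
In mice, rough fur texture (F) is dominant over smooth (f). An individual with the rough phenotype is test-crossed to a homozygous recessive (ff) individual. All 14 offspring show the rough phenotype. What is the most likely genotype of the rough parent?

Test cross: ? × ff
All offspring are rough.
If the unknown parent were heterozygous (Ff), about half of 14 offspring would be smooth; none are. The unknown parent is most likely homozygous dominant (FF).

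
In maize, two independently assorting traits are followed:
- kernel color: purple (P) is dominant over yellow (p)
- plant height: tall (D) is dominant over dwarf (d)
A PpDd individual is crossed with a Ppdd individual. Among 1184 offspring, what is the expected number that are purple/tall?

Dihybrid cross PpDd × Ppdd — consider each gene separately:
kernel color: Pp × Pp → 1 PP, 2 Pp, 1 pp → 3 P_ : 1 pp (out of 4)
plant height: Dd × dd → 2 Dd, 2 dd → 2 D_ : 2 dd (out of 4)
Combine (counts out of 4 × 4 = 16): purple/tall (P_D_) = 3×2 = 6; purple/dwarf (P_dd) = 3×2 = 6; yellow/tall (ppD_) = 1×2 = 2; yellow/dwarf (ppdd) = 1×2 = 2
Phenotype counts (out of 16): 6 purple/tall, 6 purple/dwarf, 2 yellow/tall, 2 yellow/dwarf
purple/tall: 6 out of 16 → fraction 3/8
Expected count = 3/8 × 1184 = 444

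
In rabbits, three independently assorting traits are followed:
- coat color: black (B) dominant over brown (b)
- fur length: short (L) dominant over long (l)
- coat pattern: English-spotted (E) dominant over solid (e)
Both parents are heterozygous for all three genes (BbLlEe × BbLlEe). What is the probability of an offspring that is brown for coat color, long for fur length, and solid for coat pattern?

Trihybrid cross: BbLlEe × BbLlEe
Each trait segregates independently with a 3:1 phenotypic ratio, so each gene contributes 3/4 (dominant) or 1/4 (recessive).
Target: brown (coat color), long (fur length), solid (coat pattern)
Probability = product of independent per-trait probabilities
= 1/4 × 1/4 × 1/4 = 1/64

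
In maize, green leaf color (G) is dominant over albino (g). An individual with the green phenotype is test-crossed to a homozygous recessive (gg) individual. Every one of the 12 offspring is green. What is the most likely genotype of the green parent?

Test cross: ? × gg
All offspring are green.
If the unknown parent were heterozygous (Gg), about half of 12 offspring would be albino; none are. The unknown parent is most likely homozygous dominant (GG).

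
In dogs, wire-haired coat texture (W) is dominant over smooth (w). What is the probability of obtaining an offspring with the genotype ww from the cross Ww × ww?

Punnett square for Ww × ww:
Offspring genotypes: 2 Ww, 2 ww
Total offspring: 4
Count with target: 2
Probability: 2/4 = 1/2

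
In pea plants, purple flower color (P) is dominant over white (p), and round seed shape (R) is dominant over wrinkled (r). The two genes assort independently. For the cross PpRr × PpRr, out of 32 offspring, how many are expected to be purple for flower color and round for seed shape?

Dihybrid cross PpRr × PpRr — consider each gene separately:
flower color: Pp × Pp → 1 PP, 2 Pp, 1 pp → 3 P_ : 1 pp (out of 4)
seed shape: Rr × Rr → 1 RR, 2 Rr, 1 rr → 3 R_ : 1 rr (out of 4)
Looking for: purple (P_) and round (R_)
P(purple) = 3/4, P(round) = 3/4
P(both) = 3/4 × 3/4 = 9/16
Expected count = 9/16 × 32 = 18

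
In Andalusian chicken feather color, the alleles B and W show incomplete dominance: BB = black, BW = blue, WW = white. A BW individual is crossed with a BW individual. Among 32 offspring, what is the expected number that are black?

Punnett square for BW × BW:
Offspring genotypes: 1 BB, 2 BW, 1 WW
Phenotype counts: 1 black, 2 blue, 1 white
black: 1 out of 4 → fraction 1/4
Expected count = 1/4 × 32 = 8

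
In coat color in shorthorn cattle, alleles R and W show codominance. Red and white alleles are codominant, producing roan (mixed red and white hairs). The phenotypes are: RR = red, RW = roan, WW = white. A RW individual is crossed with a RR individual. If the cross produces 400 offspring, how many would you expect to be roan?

Punnett square for RW × RR:
Offspring genotypes: 2 RR, 2 RW
Phenotype counts: 2 red, 2 roan
roan: 2 out of 4 → fraction 1/2
Expected count = 1/2 × 400 = 200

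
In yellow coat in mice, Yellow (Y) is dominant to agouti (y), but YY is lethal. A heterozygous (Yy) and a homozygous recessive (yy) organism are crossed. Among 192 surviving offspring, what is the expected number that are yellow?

Cross: Yy × yy
Punnett square offspring (before lethality): 2 Yy, 2 yy
No YY offspring are produced in this cross.
yellow: 2 out of 4 → fraction 1/2
Expected count = 1/2 × 192 = 96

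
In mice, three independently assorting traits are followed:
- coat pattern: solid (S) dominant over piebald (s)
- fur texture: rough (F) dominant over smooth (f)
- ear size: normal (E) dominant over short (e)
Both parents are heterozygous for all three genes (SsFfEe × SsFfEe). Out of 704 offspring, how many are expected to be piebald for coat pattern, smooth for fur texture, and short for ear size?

Trihybrid cross: SsFfEe × SsFfEe
Each trait segregates independently with a 3:1 phenotypic ratio, so each gene contributes 3/4 (dominant) or 1/4 (recessive).
Target: piebald (coat pattern), smooth (fur texture), short (ear size)
Probability = product of independent per-trait probabilities
= 1/4 × 1/4 × 1/4 = 1/64
Expected count = 1/64 × 704 = 11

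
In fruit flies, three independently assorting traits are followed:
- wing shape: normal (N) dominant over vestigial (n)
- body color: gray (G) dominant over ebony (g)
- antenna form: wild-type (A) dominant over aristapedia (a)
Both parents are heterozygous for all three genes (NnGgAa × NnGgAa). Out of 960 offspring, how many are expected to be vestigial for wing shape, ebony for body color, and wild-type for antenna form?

Trihybrid cross: NnGgAa × NnGgAa
Each trait segregates independently with a 3:1 phenotypic ratio, so each gene contributes 3/4 (dominant) or 1/4 (recessive).
Target: vestigial (wing shape), ebony (body color), wild-type (antenna form)
Probability = product of independent per-trait probabilities
= 1/4 × 1/4 × 3/4 = 3/64
Expected count = 3/64 × 960 = 45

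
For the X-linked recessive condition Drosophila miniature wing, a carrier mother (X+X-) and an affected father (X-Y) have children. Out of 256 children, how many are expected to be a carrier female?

Cross: X+X- × X-Y
Offspring: 1 X+X-, 1 X+Y, 1 X-X-, 1 X-Y
Probability of a carrier female: 1/4
Expected count = 1/4 × 256 = 64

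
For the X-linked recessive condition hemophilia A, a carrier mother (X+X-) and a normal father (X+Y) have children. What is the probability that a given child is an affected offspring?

Cross: X+X- × X+Y
Offspring: 1 X+X+, 1 X+Y, 1 X+X-, 1 X-Y
Probability of an affected offspring: 1/4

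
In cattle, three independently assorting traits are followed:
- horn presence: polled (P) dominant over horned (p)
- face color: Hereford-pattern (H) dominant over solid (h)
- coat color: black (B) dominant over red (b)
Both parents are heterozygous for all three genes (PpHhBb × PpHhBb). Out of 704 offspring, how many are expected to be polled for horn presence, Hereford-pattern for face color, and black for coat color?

Trihybrid cross: PpHhBb × PpHhBb
Each trait segregates independently with a 3:1 phenotypic ratio, so each gene contributes 3/4 (dominant) or 1/4 (recessive).
Target: polled (horn presence), Hereford-pattern (face color), black (coat color)
Probability = product of independent per-trait probabilities
= 3/4 × 3/4 × 3/4 = 27/64
Expected count = 27/64 × 704 = 297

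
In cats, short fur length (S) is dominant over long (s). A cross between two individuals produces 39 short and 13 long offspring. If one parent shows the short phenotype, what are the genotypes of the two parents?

Observed offspring: 39 short, 13 long
The observed ratio simplifies to 3:1. Long (ss) offspring appear, so each parent must contribute one s allele. The parent stated to show short carries S, so it is Ss. The other parent is then either Ss or ss: Ss × ss would give a 1:1 split, whereas Ss × Ss gives 3:1 — matching the data. So both parents are heterozygous (Ss × Ss).
Parent genotypes: Ss × Ss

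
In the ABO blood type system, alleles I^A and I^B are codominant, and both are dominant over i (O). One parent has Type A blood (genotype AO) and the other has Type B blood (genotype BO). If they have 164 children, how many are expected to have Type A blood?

Cross: AO × BO
Possible offspring genotypes: 1 AB, 1 AO, 1 BO, 1 OO
Blood type counts: 1 Type AB, 1 Type A, 1 Type B, 1 Type O
Probability of Type A: 1/4
Expected count = 1/4 × 164 = 41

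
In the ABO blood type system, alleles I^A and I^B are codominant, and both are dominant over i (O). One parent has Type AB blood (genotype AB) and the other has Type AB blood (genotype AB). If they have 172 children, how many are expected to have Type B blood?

Cross: AB × AB
Possible offspring genotypes: 1 AA, 2 AB, 1 BB
Blood type counts: 1 Type A, 2 Type AB, 1 Type B
Probability of Type B: 1/4
Expected count = 1/4 × 172 = 43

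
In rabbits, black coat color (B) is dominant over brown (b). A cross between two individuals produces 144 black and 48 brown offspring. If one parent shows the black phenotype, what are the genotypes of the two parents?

Observed offspring: 144 black, 48 brown
The observed ratio simplifies to 3:1. Brown (bb) offspring appear, so each parent must contribute one b allele. The parent stated to show black carries B, so it is Bb. The other parent is then either Bb or bb: Bb × bb would give a 1:1 split, whereas Bb × Bb gives 3:1 — matching the data. So both parents are heterozygous (Bb × Bb).
Parent genotypes: Bb × Bb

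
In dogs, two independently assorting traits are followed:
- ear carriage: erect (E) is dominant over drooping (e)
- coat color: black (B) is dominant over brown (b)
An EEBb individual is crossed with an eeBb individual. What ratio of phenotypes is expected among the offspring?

Dihybrid cross EEBb × eeBb — consider each gene separately:
ear carriage: EE × ee → 4 Ee → 4 E_ (out of 4)
coat color: Bb × Bb → 1 BB, 2 Bb, 1 bb → 3 B_ : 1 bb (out of 4)
Combine (counts out of 4 × 4 = 16): erect/black (E_B_) = 4×3 = 12; erect/brown (E_bb) = 4×1 = 4
Phenotype counts (out of 16): 12 erect/black, 4 erect/brown
Ratio: 3 erect/black : 1 erect/brown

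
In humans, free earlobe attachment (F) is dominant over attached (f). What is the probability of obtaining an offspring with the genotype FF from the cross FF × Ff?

Punnett square for FF × Ff:
Offspring genotypes: 2 FF, 2 Ff
Total offspring: 4
Count with target: 2
Probability: 2/4 = 1/2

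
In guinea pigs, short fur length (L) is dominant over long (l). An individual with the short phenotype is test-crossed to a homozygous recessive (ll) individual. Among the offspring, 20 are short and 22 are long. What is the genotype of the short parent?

Test cross: ? × ll
Offspring: 20 short, 22 long — approximately 1:1.
A 1:1 ratio in a test cross indicates the unknown parent is heterozygous (Ll).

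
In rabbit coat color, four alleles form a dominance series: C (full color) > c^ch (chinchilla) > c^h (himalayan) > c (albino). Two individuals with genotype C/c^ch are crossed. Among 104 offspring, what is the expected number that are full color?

Cross: C/c^ch × C/c^ch
Allele dominance: C > c^ch > c^h > c
Offspring genotypes: 1 C/C, 2 C/c^ch, 1 c^ch/c^ch
Phenotype counts: 3 full color, 1 chinchilla
full color: 3 out of 4 → fraction 3/4
Expected count = 3/4 × 104 = 78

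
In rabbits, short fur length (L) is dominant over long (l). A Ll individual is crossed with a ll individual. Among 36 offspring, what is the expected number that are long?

Punnett square for Ll × ll:
Offspring genotypes: 2 Ll, 2 ll
short: 2, long: 2
long: 2 out of 4 → fraction 1/2
Expected count = 1/2 × 36 = 18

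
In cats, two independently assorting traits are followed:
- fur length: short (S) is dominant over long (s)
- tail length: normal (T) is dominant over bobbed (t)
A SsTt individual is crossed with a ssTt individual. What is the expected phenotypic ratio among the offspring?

Dihybrid cross SsTt × ssTt — consider each gene separately:
fur length: Ss × ss → 2 Ss, 2 ss → 2 S_ : 2 ss (out of 4)
tail length: Tt × Tt → 1 TT, 2 Tt, 1 tt → 3 T_ : 1 tt (out of 4)
Combine (counts out of 4 × 4 = 16): short/normal (S_T_) = 2×3 = 6; short/bobbed (S_tt) = 2×1 = 2; long/normal (ssT_) = 2×3 = 6; long/bobbed (sstt) = 2×1 = 2
Phenotype counts (out of 16): 6 short/normal, 2 short/bobbed, 6 long/normal, 2 long/bobbed
Ratio: 3 short/normal : 1 short/bobbed : 3 long/normal : 1 long/bobbed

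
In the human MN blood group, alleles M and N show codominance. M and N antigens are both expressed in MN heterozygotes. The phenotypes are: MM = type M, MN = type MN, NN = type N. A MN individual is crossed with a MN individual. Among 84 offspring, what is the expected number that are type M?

Punnett square for MN × MN:
Offspring genotypes: 1 MM, 2 MN, 1 NN
Phenotype counts: 1 type M, 2 type MN, 1 type N
type M: 1 out of 4 → fraction 1/4
Expected count = 1/4 × 84 = 21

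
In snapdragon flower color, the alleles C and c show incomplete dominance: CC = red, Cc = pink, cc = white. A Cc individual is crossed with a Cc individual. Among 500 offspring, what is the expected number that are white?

Punnett square for Cc × Cc:
Offspring genotypes: 1 CC, 2 Cc, 1 cc
Phenotype counts: 1 red, 2 pink, 1 white
white: 1 out of 4 → fraction 1/4
Expected count = 1/4 × 500 = 125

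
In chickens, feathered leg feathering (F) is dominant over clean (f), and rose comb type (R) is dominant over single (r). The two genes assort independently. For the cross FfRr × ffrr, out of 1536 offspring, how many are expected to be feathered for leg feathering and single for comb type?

Dihybrid cross FfRr × ffrr — consider each gene separately:
leg feathering: Ff × ff → 2 Ff, 2 ff → 2 F_ : 2 ff (out of 4)
comb type: Rr × rr → 2 Rr, 2 rr → 2 R_ : 2 rr (out of 4)
Looking for: feathered (F_) and single (rr)
P(feathered) = 2/4, P(single) = 2/4
P(both) = 2/4 × 2/4 = 4/16 = 1/4
Expected count = 1/4 × 1536 = 384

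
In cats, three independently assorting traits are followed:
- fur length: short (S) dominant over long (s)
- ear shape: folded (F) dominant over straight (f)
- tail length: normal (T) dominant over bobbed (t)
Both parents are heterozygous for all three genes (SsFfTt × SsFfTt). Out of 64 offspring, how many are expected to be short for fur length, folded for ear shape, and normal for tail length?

Trihybrid cross: SsFfTt × SsFfTt
Each trait segregates independently with a 3:1 phenotypic ratio, so each gene contributes 3/4 (dominant) or 1/4 (recessive).
Target: short (fur length), folded (ear shape), normal (tail length)
Probability = product of independent per-trait probabilities
= 3/4 × 3/4 × 3/4 = 27/64
Expected count = 27/64 × 64 = 27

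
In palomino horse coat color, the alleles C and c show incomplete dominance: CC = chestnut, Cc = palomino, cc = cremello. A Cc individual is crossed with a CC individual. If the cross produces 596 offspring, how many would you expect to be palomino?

Punnett square for Cc × CC:
Offspring genotypes: 2 CC, 2 Cc
Phenotype counts: 2 chestnut, 2 palomino
palomino: 2 out of 4 → fraction 1/2
Expected count = 1/2 × 596 = 298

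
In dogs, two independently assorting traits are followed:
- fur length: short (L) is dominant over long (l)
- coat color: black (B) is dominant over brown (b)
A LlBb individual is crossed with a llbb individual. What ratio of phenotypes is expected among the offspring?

Dihybrid cross LlBb × llbb — consider each gene separately:
fur length: Ll × ll → 2 Ll, 2 ll → 2 L_ : 2 ll (out of 4)
coat color: Bb × bb → 2 Bb, 2 bb → 2 B_ : 2 bb (out of 4)
Combine (counts out of 4 × 4 = 16): short/black (L_B_) = 2×2 = 4; short/brown (L_bb) = 2×2 = 4; long/black (llB_) = 2×2 = 4; long/brown (llbb) = 2×2 = 4
Phenotype counts (out of 16): 4 short/black, 4 short/brown, 4 long/black, 4 long/brown
Ratio: 1 short/black : 1 short/brown : 1 long/black : 1 long/brown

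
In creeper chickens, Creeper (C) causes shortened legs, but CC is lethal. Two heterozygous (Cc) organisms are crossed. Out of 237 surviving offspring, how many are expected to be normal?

Cross: Cc × Cc
Punnett square offspring (before lethality): 1 CC, 2 Cc, 1 cc
The CC genotype is lethal (embryos die); surviving offspring: 2 Cc, 1 cc
normal: 1 out of 3 → fraction 1/3
Expected count = 1/3 × 237 = 79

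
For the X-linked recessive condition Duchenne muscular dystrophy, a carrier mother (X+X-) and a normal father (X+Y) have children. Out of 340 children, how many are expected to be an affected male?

Cross: X+X- × X+Y
Offspring: 1 X+X+, 1 X+Y, 1 X+X-, 1 X-Y
Probability of an affected male: 1/4
Expected count = 1/4 × 340 = 85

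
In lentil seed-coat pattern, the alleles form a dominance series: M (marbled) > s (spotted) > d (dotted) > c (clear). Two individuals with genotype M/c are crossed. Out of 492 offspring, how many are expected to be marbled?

Cross: M/c × M/c
Allele dominance: M > s > d > c
Offspring genotypes: 1 M/M, 2 M/c, 1 c/c
Phenotype counts: 3 marbled, 1 clear
marbled: 3 out of 4 → fraction 3/4
Expected count = 3/4 × 492 = 369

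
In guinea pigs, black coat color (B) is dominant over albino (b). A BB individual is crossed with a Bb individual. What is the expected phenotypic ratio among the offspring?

Punnett square for BB × Bb:
Offspring genotypes: 2 BB, 2 Bb
black: 4, albino: 0
Ratio: all black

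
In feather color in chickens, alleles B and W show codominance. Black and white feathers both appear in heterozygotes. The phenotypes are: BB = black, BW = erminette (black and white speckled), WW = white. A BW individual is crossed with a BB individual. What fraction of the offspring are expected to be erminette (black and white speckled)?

Punnett square for BW × BB:
Offspring genotypes: 2 BB, 2 BW
Phenotype counts: 2 black, 2 erminette (black and white speckled)
erminette (black and white speckled): 2 out of 4
Probability: 2/4 = 1/2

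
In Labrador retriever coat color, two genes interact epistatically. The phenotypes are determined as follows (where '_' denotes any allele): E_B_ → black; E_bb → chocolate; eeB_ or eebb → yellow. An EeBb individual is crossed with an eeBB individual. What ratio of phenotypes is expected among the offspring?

Cross: EeBb × eeBB — consider each gene separately:
E gene: Ee × ee → 2 Ee, 2 ee → 2 E_ : 2 ee (out of 4)
B gene: Bb × BB → 2 BB, 2 Bb → 4 B_ (out of 4)
Genotype classes (out of 4 × 4 = 16): E_B_ = 2×4 = 8; eeB_ = 2×4 = 8
Apply the phenotype rules: E_B_ (8) → black; eeB_ (8) → yellow
Phenotype counts (out of 16): 8 black, 8 yellow
Ratio: 1 black : 1 yellow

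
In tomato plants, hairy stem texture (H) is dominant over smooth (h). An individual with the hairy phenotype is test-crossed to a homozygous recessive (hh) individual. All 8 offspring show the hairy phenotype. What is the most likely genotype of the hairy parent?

Test cross: ? × hh
All offspring are hairy.
If the unknown parent were heterozygous (Hh), about half of 8 offspring would be smooth; none are. The unknown parent is most likely homozygous dominant (HH).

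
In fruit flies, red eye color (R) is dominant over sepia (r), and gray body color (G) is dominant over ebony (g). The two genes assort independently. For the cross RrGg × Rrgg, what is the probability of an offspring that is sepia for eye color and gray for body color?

Dihybrid cross RrGg × Rrgg — consider each gene separately:
eye color: Rr × Rr → 1 RR, 2 Rr, 1 rr → 3 R_ : 1 rr (out of 4)
body color: Gg × gg → 2 Gg, 2 gg → 2 G_ : 2 gg (out of 4)
Looking for: sepia (rr) and gray (G_)
P(sepia) = 1/4, P(gray) = 2/4
P(both) = 1/4 × 2/4 = 2/16 = 1/8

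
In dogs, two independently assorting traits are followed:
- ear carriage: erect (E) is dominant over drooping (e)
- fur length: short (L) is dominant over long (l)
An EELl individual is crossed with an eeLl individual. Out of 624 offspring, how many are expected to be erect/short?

Dihybrid cross EELl × eeLl — consider each gene separately:
ear carriage: EE × ee → 4 Ee → 4 E_ (out of 4)
fur length: Ll × Ll → 1 LL, 2 Ll, 1 ll → 3 L_ : 1 ll (out of 4)
Combine (counts out of 4 × 4 = 16): erect/short (E_L_) = 4×3 = 12; erect/long (E_ll) = 4×1 = 4
Phenotype counts (out of 16): 12 erect/short, 4 erect/long
erect/short: 12 out of 16 → fraction 3/4
Expected count = 3/4 × 624 = 468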